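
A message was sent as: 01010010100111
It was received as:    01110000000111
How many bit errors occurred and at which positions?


XOR: 00100010100000

3 error(s) at position(s): 2, 6, 8


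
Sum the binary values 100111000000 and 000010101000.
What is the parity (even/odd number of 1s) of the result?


100111000000 = 2496
000010101000 = 168
Sum = 2664 = 101001101000
1s count = 5

odd parity (5 ones in 101001101000)


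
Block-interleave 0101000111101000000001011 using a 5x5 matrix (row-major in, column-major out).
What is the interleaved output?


Matrix:
  01010
  00111
  10100
  00000
  01011
Read columns: 0010010001011001100101001

0010010001011001100101001


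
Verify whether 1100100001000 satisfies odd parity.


Number of 1s: 4

No, parity error (4 ones)


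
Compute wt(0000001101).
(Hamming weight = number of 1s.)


Counting 1s in 0000001101

3


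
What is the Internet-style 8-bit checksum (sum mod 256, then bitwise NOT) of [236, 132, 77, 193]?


Sum = 638 mod 256 = 126
Complement = 129

129


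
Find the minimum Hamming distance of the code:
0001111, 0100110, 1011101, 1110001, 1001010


Comparing all pairs, minimum distance: 3
Can detect 2 errors, correct 1 errors

3


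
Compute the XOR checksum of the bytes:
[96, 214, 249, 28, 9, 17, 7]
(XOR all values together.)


XOR chain: 96 ^ 214 ^ 249 ^ 28 ^ 9 ^ 17 ^ 7 = 76

76


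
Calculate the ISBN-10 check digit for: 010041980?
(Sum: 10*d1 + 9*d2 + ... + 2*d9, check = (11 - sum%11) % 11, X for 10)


Weighted sum: 98
98 mod 11 = 10

Check digit: 1


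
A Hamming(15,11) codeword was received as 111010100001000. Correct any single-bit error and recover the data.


Syndrome = 14: error at position 14

Data: 11010001010 (corrected bit 14)


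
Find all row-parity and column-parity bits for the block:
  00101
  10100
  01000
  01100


Row parities: 0010
Column parities: 10101

Row P: 0010, Col P: 10101, Corner: 1


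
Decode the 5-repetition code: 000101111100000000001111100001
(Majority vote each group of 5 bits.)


Groups: 00010, 11111, 00000, 00000, 11111, 00001
Majority votes: 010010

010010


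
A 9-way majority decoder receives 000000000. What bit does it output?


Ones: 0 out of 9
Threshold: 5

0 (0/9 voted 1)


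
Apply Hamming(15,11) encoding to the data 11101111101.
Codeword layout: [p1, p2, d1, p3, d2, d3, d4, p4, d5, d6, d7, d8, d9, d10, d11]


Parity bits: p1=0, p2=1, p3=1, p4=0

011111001111101


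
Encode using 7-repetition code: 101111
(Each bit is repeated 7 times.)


Each bit -> 7 copies

111111100000001111111111111111111111111111


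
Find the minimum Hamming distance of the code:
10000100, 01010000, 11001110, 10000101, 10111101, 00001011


Comparing all pairs, minimum distance: 1
Can detect 0 errors, correct 0 errors

1


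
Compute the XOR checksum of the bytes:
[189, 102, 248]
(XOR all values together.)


XOR chain: 189 ^ 102 ^ 248 = 35

35


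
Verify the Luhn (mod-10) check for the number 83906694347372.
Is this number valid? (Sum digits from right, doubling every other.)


Luhn sum = 66
66 mod 10 = 6

Invalid (Luhn sum mod 10 = 6)


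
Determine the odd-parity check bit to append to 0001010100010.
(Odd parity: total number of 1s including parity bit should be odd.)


Number of 1s in data: 4
Parity bit: 1

1


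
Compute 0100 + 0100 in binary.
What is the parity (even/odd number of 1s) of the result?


0100 = 4
0100 = 4
Sum = 8 = 1000
1s count = 1

odd parity (1 ones in 1000)


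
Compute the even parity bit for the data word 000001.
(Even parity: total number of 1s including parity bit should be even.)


Number of 1s in data: 1
Parity bit: 1

1


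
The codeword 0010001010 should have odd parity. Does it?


Number of 1s: 3

Yes, parity is correct (3 ones)


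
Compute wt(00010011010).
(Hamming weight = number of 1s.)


Counting 1s in 00010011010

4


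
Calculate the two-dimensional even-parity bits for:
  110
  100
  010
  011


Row parities: 0110
Column parities: 011

Row P: 0110, Col P: 011, Corner: 0


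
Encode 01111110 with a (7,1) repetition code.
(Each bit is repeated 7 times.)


Each bit -> 7 copies

00000001111111111111111111111111111111111111111110000000


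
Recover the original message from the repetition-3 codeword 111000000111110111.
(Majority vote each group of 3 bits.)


Groups: 111, 000, 000, 111, 110, 111
Majority votes: 100111

100111


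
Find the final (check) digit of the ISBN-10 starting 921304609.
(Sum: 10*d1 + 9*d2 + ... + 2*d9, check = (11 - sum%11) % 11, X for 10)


Weighted sum: 199
199 mod 11 = 1

Check digit: X


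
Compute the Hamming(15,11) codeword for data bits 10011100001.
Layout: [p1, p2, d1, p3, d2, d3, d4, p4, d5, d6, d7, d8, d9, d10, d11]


Parity bits: p1=0, p2=0, p3=0, p4=1

001000111100001


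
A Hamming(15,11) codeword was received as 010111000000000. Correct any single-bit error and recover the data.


Syndrome = 5: error at position 5

Data: 00100000000 (corrected bit 5)


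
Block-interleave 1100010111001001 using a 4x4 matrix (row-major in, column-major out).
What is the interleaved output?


Matrix:
  1100
  0101
  1100
  1001
Read columns: 1011111000000101

1011111000000101


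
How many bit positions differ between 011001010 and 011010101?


XOR: 000011111
Count of 1s: 5

5


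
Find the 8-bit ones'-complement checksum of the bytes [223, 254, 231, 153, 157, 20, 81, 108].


Sum = 1227 mod 256 = 203
Complement = 52

52


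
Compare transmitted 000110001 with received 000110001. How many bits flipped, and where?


XOR: 000000000

0 errors (received matches sent)


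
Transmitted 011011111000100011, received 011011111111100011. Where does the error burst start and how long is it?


XOR: 000000000111000000

Burst at position 9, length 3


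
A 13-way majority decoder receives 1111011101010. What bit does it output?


Ones: 9 out of 13
Threshold: 7

1 (9/13 voted 1)


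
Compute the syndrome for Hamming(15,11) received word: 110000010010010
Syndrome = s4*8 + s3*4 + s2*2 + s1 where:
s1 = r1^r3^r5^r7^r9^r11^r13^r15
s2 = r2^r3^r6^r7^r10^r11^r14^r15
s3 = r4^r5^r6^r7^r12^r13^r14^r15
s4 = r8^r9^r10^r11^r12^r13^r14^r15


s1=0, s2=1, s3=1, s4=1

Syndrome = 14 (error at position 14)


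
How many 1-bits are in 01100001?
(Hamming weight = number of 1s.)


Counting 1s in 01100001

3


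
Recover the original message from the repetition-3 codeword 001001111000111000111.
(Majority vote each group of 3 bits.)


Groups: 001, 001, 111, 000, 111, 000, 111
Majority votes: 0010101

0010101


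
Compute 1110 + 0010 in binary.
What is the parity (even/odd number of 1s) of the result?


1110 = 14
0010 = 2
Sum = 16 = 10000
1s count = 1

odd parity (1 ones in 10000)


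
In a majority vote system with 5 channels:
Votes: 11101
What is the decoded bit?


Ones: 4 out of 5
Threshold: 3

1 (4/5 voted 1)


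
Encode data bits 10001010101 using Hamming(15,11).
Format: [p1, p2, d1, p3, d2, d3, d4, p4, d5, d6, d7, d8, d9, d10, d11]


Parity bits: p1=1, p2=1, p3=0, p4=0

111000001010101


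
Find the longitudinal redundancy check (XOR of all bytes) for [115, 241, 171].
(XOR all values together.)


XOR chain: 115 ^ 241 ^ 171 = 41

41


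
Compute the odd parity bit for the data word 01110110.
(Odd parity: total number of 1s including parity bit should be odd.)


Number of 1s in data: 5
Parity bit: 0

0


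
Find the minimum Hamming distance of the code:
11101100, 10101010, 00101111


Comparing all pairs, minimum distance: 3
Can detect 2 errors, correct 1 errors

3


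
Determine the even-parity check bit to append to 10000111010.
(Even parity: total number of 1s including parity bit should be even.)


Number of 1s in data: 5
Parity bit: 1

1


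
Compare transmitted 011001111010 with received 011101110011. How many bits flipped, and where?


XOR: 000100001001

3 error(s) at position(s): 3, 8, 11


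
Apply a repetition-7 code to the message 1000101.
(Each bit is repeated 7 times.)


Each bit -> 7 copies

1111111000000000000000000000111111100000001111111


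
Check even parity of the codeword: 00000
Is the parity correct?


Number of 1s: 0

Yes, parity is correct (0 ones)


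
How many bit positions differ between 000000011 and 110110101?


XOR: 110110110
Count of 1s: 6

6


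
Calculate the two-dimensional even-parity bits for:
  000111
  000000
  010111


Row parities: 100
Column parities: 010000

Row P: 100, Col P: 010000, Corner: 1


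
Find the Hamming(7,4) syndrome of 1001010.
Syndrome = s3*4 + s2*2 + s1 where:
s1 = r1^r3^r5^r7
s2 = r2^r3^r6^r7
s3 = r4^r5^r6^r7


s1=1, s2=1, s3=0

Syndrome = 3 (error at position 3)


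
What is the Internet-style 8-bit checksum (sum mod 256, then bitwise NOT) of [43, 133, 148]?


Sum = 324 mod 256 = 68
Complement = 187

187


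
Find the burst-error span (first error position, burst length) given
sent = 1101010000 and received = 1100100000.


XOR: 0001110000

Burst at position 3, length 3


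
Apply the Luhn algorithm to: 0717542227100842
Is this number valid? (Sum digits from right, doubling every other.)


Luhn sum = 58
58 mod 10 = 8

Invalid (Luhn sum mod 10 = 8)


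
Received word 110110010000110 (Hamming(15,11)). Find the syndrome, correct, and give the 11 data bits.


Syndrome = 9: error at position 9

Data: 01001000110 (corrected bit 9)


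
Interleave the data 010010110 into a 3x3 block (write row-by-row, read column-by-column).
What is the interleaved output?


Matrix:
  010
  010
  110
Read columns: 001111000

001111000


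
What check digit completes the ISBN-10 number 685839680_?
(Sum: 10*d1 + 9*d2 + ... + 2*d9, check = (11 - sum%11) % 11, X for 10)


Weighted sum: 339
339 mod 11 = 9

Check digit: 2


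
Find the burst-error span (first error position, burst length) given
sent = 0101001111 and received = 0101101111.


XOR: 0000100000

Burst at position 4, length 1


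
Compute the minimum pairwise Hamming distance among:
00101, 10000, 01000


Comparing all pairs, minimum distance: 2
Can detect 1 errors, correct 0 errors

2


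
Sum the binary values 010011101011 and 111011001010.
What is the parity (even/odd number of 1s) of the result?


010011101011 = 1259
111011001010 = 3786
Sum = 5045 = 1001110110101
1s count = 8

even parity (8 ones in 1001110110101)


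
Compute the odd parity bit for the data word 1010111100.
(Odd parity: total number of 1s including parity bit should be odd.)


Number of 1s in data: 6
Parity bit: 1

1


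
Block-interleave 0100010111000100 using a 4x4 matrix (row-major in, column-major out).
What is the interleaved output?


Matrix:
  0100
  0101
  1100
  0100
Read columns: 0010111100000100

0010111100000100


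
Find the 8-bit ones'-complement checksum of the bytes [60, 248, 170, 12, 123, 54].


Sum = 667 mod 256 = 155
Complement = 100

100


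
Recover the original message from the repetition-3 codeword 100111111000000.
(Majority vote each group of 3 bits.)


Groups: 100, 111, 111, 000, 000
Majority votes: 01100

01100


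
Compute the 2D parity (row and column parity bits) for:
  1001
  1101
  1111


Row parities: 010
Column parities: 1011

Row P: 010, Col P: 1011, Corner: 1


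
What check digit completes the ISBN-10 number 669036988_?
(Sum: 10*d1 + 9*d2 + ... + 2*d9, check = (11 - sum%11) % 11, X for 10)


Weighted sum: 310
310 mod 11 = 2

Check digit: 9


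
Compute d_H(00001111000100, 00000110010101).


XOR: 00001001010001
Count of 1s: 4

4


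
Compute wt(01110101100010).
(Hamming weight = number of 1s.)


Counting 1s in 01110101100010

7


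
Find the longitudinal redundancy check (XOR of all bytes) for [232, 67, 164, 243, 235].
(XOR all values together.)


XOR chain: 232 ^ 67 ^ 164 ^ 243 ^ 235 = 23

23


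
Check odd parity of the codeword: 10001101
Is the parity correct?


Number of 1s: 4

No, parity error (4 ones)


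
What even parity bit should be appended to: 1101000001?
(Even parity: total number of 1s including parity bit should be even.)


Number of 1s in data: 4
Parity bit: 0

0


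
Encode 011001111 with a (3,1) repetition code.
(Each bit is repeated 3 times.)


Each bit -> 3 copies

000111111000000111111111111


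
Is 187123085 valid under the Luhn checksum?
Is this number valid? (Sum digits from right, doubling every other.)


Luhn sum = 37
37 mod 10 = 7

Invalid (Luhn sum mod 10 = 7)


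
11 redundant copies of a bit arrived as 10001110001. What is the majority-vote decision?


Ones: 5 out of 11
Threshold: 6

0 (5/11 voted 1)


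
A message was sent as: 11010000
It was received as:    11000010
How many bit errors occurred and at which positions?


XOR: 00010010

2 error(s) at position(s): 3, 6


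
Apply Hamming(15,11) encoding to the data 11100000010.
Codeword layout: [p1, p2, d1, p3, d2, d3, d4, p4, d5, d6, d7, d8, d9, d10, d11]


Parity bits: p1=0, p2=1, p3=1, p4=1

011111010000010


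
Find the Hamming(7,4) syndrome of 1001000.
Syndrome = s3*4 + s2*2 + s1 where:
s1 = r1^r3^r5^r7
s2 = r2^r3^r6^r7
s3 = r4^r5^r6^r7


s1=1, s2=0, s3=1

Syndrome = 5 (error at position 5)


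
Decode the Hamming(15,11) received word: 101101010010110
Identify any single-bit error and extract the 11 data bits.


Syndrome = 0: no error detected

Data: 10100010110 (no errors)


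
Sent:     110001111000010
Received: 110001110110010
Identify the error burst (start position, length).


XOR: 000000001110000

Burst at position 8, length 3


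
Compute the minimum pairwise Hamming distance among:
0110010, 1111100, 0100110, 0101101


Comparing all pairs, minimum distance: 2
Can detect 1 errors, correct 0 errors

2


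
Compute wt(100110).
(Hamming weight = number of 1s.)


Counting 1s in 100110

3


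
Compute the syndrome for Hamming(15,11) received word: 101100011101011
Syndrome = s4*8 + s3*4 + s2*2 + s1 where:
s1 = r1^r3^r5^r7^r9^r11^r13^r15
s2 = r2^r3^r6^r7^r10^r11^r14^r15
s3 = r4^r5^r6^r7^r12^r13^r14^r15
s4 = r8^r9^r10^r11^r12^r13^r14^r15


s1=0, s2=0, s3=0, s4=0

Syndrome = 0 (no error)


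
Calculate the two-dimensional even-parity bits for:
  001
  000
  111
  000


Row parities: 1010
Column parities: 110

Row P: 1010, Col P: 110, Corner: 0


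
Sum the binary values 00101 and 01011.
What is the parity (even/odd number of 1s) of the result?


00101 = 5
01011 = 11
Sum = 16 = 10000
1s count = 1

odd parity (1 ones in 10000)


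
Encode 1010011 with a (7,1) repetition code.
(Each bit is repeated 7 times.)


Each bit -> 7 copies

1111111000000011111110000000000000011111111111111


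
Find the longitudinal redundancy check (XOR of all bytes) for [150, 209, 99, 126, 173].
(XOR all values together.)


XOR chain: 150 ^ 209 ^ 99 ^ 126 ^ 173 = 247

247


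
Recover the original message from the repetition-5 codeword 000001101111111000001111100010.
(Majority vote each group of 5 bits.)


Groups: 00000, 11011, 11111, 00000, 11111, 00010
Majority votes: 011010

011010


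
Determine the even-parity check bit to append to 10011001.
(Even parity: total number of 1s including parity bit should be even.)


Number of 1s in data: 4
Parity bit: 0

0


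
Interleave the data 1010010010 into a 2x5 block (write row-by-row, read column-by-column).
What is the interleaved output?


Matrix:
  10100
  10010
Read columns: 1100100100

1100100100


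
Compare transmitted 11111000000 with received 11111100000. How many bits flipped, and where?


XOR: 00000100000

1 error(s) at position(s): 5


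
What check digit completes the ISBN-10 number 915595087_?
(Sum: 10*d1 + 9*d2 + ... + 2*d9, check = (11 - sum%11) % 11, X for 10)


Weighted sum: 291
291 mod 11 = 5

Check digit: 6


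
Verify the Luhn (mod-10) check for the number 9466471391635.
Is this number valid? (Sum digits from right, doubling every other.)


Luhn sum = 70
70 mod 10 = 0

Valid (Luhn sum mod 10 = 0)


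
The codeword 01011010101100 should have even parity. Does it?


Number of 1s: 7

No, parity error (7 ones)


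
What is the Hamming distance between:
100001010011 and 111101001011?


XOR: 011100011000
Count of 1s: 5

5


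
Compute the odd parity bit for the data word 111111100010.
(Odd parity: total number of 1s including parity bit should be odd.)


Number of 1s in data: 8
Parity bit: 1

1


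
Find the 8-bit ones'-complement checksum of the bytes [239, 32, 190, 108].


Sum = 569 mod 256 = 57
Complement = 198

198


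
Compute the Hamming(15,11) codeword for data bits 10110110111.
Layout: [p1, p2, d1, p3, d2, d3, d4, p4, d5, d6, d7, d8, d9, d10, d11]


Parity bits: p1=1, p2=1, p3=1, p4=1

111101110110111


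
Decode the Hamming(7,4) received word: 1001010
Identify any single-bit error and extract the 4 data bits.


Syndrome = 3: error at position 3

Data: 1010 (corrected bit 3)


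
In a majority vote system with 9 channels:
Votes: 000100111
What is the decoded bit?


Ones: 4 out of 9
Threshold: 5

0 (4/9 voted 1)


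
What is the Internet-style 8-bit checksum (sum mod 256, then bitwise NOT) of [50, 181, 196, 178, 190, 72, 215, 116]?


Sum = 1198 mod 256 = 174
Complement = 81

81


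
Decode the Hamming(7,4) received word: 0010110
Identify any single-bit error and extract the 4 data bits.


Syndrome = 0: no error detected

Data: 1110 (no errors)


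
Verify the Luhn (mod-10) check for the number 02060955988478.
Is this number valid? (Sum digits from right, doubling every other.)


Luhn sum = 64
64 mod 10 = 4

Invalid (Luhn sum mod 10 = 4)


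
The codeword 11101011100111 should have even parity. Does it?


Number of 1s: 10

Yes, parity is correct (10 ones)


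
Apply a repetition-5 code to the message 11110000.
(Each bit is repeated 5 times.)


Each bit -> 5 copies

1111111111111111111100000000000000000000


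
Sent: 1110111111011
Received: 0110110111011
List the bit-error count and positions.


XOR: 1000001000000

2 error(s) at position(s): 0, 6


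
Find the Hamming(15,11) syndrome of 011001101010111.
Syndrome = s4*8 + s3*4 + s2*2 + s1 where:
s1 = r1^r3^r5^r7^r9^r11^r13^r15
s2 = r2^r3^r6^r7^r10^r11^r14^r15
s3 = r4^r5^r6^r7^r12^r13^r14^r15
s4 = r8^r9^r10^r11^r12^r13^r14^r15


s1=0, s2=1, s3=1, s4=1

Syndrome = 14 (error at position 14)


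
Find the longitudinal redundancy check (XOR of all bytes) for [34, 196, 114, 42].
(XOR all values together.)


XOR chain: 34 ^ 196 ^ 114 ^ 42 = 190

190


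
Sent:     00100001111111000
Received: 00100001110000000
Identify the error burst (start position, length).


XOR: 00000000001111000

Burst at position 10, length 4


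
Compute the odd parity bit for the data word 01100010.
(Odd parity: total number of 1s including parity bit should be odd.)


Number of 1s in data: 3
Parity bit: 0

0


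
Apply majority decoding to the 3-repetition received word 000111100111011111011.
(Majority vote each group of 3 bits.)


Groups: 000, 111, 100, 111, 011, 111, 011
Majority votes: 0101111

0101111


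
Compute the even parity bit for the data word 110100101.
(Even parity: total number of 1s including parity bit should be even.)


Number of 1s in data: 5
Parity bit: 1

1


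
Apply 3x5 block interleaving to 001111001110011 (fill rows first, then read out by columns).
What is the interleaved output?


Matrix:
  00111
  10011
  10011
Read columns: 011000100111111

011000100111111


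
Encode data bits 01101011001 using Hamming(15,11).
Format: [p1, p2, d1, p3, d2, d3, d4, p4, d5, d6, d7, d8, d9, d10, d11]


Parity bits: p1=0, p2=1, p3=0, p4=0

010011001011001


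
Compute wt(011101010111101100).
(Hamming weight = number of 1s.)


Counting 1s in 011101010111101100

11


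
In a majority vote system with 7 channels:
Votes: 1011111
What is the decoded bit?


Ones: 6 out of 7
Threshold: 4

1 (6/7 voted 1)


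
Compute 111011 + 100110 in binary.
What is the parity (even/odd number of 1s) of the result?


111011 = 59
100110 = 38
Sum = 97 = 1100001
1s count = 3

odd parity (3 ones in 1100001)


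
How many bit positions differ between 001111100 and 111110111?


XOR: 110001011
Count of 1s: 5

5


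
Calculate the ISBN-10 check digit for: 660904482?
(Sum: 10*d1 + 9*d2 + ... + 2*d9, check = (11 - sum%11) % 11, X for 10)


Weighted sum: 241
241 mod 11 = 10

Check digit: 1


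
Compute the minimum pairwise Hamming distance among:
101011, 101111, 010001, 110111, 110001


Comparing all pairs, minimum distance: 1
Can detect 0 errors, correct 0 errors

1


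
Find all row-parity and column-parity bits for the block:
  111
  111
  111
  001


Row parities: 1111
Column parities: 110

Row P: 1111, Col P: 110, Corner: 0


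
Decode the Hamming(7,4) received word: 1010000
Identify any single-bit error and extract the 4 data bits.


Syndrome = 2: error at position 2

Data: 1000 (corrected bit 2)


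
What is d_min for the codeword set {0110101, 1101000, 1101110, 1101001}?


Comparing all pairs, minimum distance: 1
Can detect 0 errors, correct 0 errors

1


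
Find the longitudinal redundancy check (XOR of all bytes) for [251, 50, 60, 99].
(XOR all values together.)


XOR chain: 251 ^ 50 ^ 60 ^ 99 = 150

150


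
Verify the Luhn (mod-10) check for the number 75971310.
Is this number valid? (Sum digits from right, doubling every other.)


Luhn sum = 33
33 mod 10 = 3

Invalid (Luhn sum mod 10 = 3)


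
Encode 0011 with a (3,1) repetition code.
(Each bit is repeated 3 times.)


Each bit -> 3 copies

000000111111


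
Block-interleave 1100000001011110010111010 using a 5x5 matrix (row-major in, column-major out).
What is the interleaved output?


Matrix:
  11000
  00001
  01111
  00101
  11010
Read columns: 1000110101001100010101110

1000110101001100010101110


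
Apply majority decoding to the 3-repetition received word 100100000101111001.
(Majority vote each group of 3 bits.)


Groups: 100, 100, 000, 101, 111, 001
Majority votes: 000110

000110


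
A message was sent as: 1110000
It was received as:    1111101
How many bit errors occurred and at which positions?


XOR: 0001101

3 error(s) at position(s): 3, 4, 6


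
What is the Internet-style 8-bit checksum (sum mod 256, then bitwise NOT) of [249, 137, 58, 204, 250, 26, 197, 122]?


Sum = 1243 mod 256 = 219
Complement = 36

36


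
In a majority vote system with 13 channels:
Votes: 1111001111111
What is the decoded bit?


Ones: 11 out of 13
Threshold: 7

1 (11/13 voted 1)


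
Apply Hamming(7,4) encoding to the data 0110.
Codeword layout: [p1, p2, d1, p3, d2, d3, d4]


Parity bits: p1=1, p2=1, p3=0

1100110


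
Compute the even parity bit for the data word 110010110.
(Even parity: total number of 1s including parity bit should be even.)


Number of 1s in data: 5
Parity bit: 1

1


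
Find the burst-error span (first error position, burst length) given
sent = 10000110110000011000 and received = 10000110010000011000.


XOR: 00000000100000000000

Burst at position 8, length 1


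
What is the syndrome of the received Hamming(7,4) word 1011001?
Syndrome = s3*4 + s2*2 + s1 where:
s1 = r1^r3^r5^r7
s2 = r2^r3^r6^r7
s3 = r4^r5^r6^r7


s1=1, s2=0, s3=0

Syndrome = 1 (error at position 1)


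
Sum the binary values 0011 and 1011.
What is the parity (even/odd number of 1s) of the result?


0011 = 3
1011 = 11
Sum = 14 = 1110
1s count = 3

odd parity (3 ones in 1110)


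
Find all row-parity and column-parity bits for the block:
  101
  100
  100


Row parities: 011
Column parities: 101

Row P: 011, Col P: 101, Corner: 0


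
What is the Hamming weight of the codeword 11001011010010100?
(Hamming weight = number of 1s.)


Counting 1s in 11001011010010100

8


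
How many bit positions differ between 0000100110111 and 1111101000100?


XOR: 1111001110011
Count of 1s: 9

9


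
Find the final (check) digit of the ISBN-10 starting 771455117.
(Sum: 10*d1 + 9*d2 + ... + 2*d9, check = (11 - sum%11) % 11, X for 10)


Weighted sum: 245
245 mod 11 = 3

Check digit: 8


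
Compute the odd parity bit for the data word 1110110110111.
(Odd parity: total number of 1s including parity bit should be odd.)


Number of 1s in data: 10
Parity bit: 1

1


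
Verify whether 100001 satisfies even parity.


Number of 1s: 2

Yes, parity is correct (2 ones)


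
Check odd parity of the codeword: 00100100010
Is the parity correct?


Number of 1s: 3

Yes, parity is correct (3 ones)


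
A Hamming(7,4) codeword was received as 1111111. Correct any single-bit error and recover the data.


Syndrome = 0: no error detected

Data: 1111 (no errors)


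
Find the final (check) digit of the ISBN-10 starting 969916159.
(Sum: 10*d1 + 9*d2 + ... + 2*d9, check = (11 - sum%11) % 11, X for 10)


Weighted sum: 352
352 mod 11 = 0

Check digit: 0


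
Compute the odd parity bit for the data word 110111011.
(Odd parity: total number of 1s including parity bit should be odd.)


Number of 1s in data: 7
Parity bit: 0

0


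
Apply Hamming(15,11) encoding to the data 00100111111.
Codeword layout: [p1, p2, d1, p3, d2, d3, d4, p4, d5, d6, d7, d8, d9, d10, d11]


Parity bits: p1=1, p2=1, p3=1, p4=0

110101000111111


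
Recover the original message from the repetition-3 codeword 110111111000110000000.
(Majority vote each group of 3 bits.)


Groups: 110, 111, 111, 000, 110, 000, 000
Majority votes: 1110100

1110100


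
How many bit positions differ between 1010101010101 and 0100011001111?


XOR: 1110110011010
Count of 1s: 8

8


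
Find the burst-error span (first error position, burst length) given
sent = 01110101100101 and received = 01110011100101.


XOR: 00000110000000

Burst at position 5, length 2


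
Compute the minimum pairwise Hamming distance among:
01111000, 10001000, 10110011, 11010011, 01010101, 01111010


Comparing all pairs, minimum distance: 1
Can detect 0 errors, correct 0 errors

1


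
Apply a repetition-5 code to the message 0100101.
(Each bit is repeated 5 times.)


Each bit -> 5 copies

00000111110000000000111110000011111


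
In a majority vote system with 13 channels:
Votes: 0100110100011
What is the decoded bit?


Ones: 6 out of 13
Threshold: 7

0 (6/13 voted 1)


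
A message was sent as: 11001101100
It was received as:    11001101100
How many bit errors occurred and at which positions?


XOR: 00000000000

0 errors (received matches sent)


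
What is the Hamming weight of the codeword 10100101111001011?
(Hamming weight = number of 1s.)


Counting 1s in 10100101111001011

10


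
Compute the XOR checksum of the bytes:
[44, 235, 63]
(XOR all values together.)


XOR chain: 44 ^ 235 ^ 63 = 248

248


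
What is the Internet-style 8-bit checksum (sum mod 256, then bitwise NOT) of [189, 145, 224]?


Sum = 558 mod 256 = 46
Complement = 209

209


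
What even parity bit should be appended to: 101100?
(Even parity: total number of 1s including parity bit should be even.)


Number of 1s in data: 3
Parity bit: 1

1


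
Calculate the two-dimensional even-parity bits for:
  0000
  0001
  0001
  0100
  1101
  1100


Row parities: 011110
Column parities: 0101

Row P: 011110, Col P: 0101, Corner: 0


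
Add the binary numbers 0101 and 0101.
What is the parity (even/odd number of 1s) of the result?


0101 = 5
0101 = 5
Sum = 10 = 1010
1s count = 2

even parity (2 ones in 1010)


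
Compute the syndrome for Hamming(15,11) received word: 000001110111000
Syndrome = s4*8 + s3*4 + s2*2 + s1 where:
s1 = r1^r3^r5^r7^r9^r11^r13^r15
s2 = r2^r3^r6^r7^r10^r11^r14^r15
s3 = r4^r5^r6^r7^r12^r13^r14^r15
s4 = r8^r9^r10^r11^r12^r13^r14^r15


s1=0, s2=0, s3=1, s4=0

Syndrome = 4 (error at position 4)


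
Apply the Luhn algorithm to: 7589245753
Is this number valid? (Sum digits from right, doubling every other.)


Luhn sum = 46
46 mod 10 = 6

Invalid (Luhn sum mod 10 = 6)


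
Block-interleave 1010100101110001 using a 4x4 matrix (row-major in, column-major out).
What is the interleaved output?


Matrix:
  1010
  1001
  0111
  0001
Read columns: 1100001010100111

1100001010100111


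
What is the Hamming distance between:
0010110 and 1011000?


XOR: 1001110
Count of 1s: 4

4


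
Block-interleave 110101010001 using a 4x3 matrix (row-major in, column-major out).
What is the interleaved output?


Matrix:
  110
  101
  010
  001
Read columns: 110010100101

110010100101


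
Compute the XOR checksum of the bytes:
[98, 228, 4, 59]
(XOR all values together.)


XOR chain: 98 ^ 228 ^ 4 ^ 59 = 185

185


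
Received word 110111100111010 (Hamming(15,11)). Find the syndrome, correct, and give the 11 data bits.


Syndrome = 0: no error detected

Data: 01110111010 (no errors)


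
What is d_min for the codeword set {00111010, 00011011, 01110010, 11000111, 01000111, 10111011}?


Comparing all pairs, minimum distance: 1
Can detect 0 errors, correct 0 errors

1


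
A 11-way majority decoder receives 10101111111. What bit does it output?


Ones: 9 out of 11
Threshold: 6

1 (9/11 voted 1)


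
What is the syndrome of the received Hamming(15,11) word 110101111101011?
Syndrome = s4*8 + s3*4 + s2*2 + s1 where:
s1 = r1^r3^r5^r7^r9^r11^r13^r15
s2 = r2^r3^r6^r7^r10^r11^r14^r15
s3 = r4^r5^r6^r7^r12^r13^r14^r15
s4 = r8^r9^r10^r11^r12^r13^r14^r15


s1=0, s2=0, s3=0, s4=0

Syndrome = 0 (no error)


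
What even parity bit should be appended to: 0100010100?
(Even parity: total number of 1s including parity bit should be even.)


Number of 1s in data: 3
Parity bit: 1

1


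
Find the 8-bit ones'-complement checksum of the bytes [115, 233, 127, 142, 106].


Sum = 723 mod 256 = 211
Complement = 44

44


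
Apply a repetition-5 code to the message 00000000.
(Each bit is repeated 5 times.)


Each bit -> 5 copies

0000000000000000000000000000000000000000


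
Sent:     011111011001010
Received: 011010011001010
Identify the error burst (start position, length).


XOR: 000101000000000

Burst at position 3, length 3


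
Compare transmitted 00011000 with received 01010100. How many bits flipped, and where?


XOR: 01001100

3 error(s) at position(s): 1, 4, 5


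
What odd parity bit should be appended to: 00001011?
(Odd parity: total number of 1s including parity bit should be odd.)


Number of 1s in data: 3
Parity bit: 0

0


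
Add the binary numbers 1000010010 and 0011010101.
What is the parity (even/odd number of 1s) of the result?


1000010010 = 530
0011010101 = 213
Sum = 743 = 1011100111
1s count = 7

odd parity (7 ones in 1011100111)


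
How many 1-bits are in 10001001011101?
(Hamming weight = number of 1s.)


Counting 1s in 10001001011101

7


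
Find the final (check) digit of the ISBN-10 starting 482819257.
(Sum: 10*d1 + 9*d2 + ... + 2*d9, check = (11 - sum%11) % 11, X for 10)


Weighted sum: 272
272 mod 11 = 8

Check digit: 3


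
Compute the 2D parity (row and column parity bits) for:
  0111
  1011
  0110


Row parities: 110
Column parities: 1010

Row P: 110, Col P: 1010, Corner: 0


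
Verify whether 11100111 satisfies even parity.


Number of 1s: 6

Yes, parity is correct (6 ones)


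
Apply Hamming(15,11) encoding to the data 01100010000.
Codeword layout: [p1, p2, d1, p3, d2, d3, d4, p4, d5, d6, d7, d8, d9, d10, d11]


Parity bits: p1=0, p2=0, p3=0, p4=1

000011010010000


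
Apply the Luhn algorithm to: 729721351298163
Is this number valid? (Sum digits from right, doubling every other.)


Luhn sum = 61
61 mod 10 = 1

Invalid (Luhn sum mod 10 = 1)


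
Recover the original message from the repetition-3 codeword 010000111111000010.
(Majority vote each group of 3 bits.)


Groups: 010, 000, 111, 111, 000, 010
Majority votes: 001100

001100


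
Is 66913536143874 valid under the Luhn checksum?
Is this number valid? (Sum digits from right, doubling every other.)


Luhn sum = 71
71 mod 10 = 1

Invalid (Luhn sum mod 10 = 1)


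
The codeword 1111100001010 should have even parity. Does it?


Number of 1s: 7

No, parity error (7 ones)


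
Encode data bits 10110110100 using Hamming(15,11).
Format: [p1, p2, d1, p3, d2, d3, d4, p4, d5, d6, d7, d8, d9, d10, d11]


Parity bits: p1=0, p2=1, p3=1, p4=1

011101110110100


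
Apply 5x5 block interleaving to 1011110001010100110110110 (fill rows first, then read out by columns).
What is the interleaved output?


Matrix:
  10111
  10001
  01010
  01101
  10110
Read columns: 1100100110100111010111010

1100100110100111010111010


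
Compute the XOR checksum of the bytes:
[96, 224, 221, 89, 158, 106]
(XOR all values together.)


XOR chain: 96 ^ 224 ^ 221 ^ 89 ^ 158 ^ 106 = 240

240


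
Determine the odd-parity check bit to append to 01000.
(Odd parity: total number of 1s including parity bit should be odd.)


Number of 1s in data: 1
Parity bit: 0

0


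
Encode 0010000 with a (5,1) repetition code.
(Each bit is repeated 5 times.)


Each bit -> 5 copies

00000000001111100000000000000000000


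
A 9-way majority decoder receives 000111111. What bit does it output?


Ones: 6 out of 9
Threshold: 5

1 (6/9 voted 1)


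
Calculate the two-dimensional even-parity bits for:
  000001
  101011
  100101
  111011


Row parities: 1011
Column parities: 110100

Row P: 1011, Col P: 110100, Corner: 1


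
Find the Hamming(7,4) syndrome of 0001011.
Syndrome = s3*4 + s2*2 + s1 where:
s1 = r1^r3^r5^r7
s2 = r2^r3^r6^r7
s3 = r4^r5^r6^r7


s1=1, s2=0, s3=1

Syndrome = 5 (error at position 5)


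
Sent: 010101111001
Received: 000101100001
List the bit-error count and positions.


XOR: 010000011000

3 error(s) at position(s): 1, 7, 8


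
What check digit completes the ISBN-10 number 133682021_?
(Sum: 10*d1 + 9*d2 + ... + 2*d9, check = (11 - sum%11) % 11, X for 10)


Weighted sum: 169
169 mod 11 = 4

Check digit: 7


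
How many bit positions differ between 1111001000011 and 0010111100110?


XOR: 1101110100101
Count of 1s: 8

8


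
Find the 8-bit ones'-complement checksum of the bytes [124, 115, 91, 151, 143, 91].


Sum = 715 mod 256 = 203
Complement = 52

52


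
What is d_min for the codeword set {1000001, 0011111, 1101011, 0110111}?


Comparing all pairs, minimum distance: 2
Can detect 1 errors, correct 0 errors

2


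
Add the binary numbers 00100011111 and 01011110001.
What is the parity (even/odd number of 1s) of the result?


00100011111 = 287
01011110001 = 753
Sum = 1040 = 10000010000
1s count = 2

even parity (2 ones in 10000010000)


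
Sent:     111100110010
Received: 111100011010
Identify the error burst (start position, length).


XOR: 000000101000

Burst at position 6, length 3


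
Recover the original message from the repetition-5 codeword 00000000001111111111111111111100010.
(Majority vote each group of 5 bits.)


Groups: 00000, 00000, 11111, 11111, 11111, 11111, 00010
Majority votes: 0011110

0011110


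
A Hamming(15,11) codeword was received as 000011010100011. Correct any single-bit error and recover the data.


Syndrome = 0: no error detected

Data: 01100100011 (no errors)


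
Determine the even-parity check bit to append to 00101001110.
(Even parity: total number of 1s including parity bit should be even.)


Number of 1s in data: 5
Parity bit: 1

1


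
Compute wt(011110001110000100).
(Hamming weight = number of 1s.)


Counting 1s in 011110001110000100

8


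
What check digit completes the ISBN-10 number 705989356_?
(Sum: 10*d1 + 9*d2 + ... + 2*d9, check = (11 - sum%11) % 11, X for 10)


Weighted sum: 305
305 mod 11 = 8

Check digit: 3


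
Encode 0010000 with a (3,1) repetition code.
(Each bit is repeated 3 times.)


Each bit -> 3 copies

000000111000000000000


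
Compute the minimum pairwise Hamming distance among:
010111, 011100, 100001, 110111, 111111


Comparing all pairs, minimum distance: 1
Can detect 0 errors, correct 0 errors

1


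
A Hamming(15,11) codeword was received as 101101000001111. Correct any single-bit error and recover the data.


Syndrome = 0: no error detected

Data: 10100001111 (no errors)


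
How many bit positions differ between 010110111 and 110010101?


XOR: 100100010
Count of 1s: 3

3


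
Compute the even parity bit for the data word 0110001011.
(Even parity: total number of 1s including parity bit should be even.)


Number of 1s in data: 5
Parity bit: 1

1


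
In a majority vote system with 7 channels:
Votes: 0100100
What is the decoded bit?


Ones: 2 out of 7
Threshold: 4

0 (2/7 voted 1)


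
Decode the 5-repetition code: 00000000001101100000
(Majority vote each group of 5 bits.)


Groups: 00000, 00000, 11011, 00000
Majority votes: 0010

0010


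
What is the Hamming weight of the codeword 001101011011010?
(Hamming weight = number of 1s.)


Counting 1s in 001101011011010

8


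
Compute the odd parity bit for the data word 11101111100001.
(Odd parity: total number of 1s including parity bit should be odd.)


Number of 1s in data: 9
Parity bit: 0

0


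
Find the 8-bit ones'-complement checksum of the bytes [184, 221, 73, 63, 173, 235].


Sum = 949 mod 256 = 181
Complement = 74

74


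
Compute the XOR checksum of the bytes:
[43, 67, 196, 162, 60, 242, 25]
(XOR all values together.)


XOR chain: 43 ^ 67 ^ 196 ^ 162 ^ 60 ^ 242 ^ 25 = 217

217


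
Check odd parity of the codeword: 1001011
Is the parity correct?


Number of 1s: 4

No, parity error (4 ones)


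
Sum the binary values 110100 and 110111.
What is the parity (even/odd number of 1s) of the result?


110100 = 52
110111 = 55
Sum = 107 = 1101011
1s count = 5

odd parity (5 ones in 1101011)


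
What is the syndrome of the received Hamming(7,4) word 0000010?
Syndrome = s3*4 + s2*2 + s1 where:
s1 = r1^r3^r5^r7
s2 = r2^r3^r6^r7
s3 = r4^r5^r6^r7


s1=0, s2=1, s3=1

Syndrome = 6 (error at position 6)


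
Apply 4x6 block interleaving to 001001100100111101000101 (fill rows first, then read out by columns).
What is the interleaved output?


Matrix:
  001001
  100100
  111101
  000101
Read columns: 011000101010011100001011

011000101010011100001011


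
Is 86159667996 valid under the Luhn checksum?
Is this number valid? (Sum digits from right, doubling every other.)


Luhn sum = 60
60 mod 10 = 0

Valid (Luhn sum mod 10 = 0)


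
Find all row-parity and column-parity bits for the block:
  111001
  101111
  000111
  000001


Row parities: 0111
Column parities: 010000

Row P: 0111, Col P: 010000, Corner: 1


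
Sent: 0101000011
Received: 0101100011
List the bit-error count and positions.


XOR: 0000100000

1 error(s) at position(s): 4


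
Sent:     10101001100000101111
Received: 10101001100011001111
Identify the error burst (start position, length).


XOR: 00000000000011100000

Burst at position 12, length 3


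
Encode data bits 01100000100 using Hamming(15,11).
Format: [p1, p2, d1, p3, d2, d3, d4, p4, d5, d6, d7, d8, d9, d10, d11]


Parity bits: p1=0, p2=1, p3=1, p4=1

010111010000100


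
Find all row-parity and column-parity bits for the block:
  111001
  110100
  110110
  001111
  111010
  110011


Row parities: 010000
Column parities: 111101

Row P: 010000, Col P: 111101, Corner: 1


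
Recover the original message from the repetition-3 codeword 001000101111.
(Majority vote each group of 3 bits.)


Groups: 001, 000, 101, 111
Majority votes: 0011

0011
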